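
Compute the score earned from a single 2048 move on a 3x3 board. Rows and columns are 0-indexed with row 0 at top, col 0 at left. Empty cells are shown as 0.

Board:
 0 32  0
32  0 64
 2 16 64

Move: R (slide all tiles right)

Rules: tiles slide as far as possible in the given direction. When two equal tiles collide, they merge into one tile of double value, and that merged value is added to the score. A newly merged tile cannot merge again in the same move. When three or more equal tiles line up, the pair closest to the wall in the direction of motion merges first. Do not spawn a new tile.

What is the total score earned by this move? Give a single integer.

Slide right:
row 0: [0, 32, 0] -> [0, 0, 32]  score +0 (running 0)
row 1: [32, 0, 64] -> [0, 32, 64]  score +0 (running 0)
row 2: [2, 16, 64] -> [2, 16, 64]  score +0 (running 0)
Board after move:
 0  0 32
 0 32 64
 2 16 64

Answer: 0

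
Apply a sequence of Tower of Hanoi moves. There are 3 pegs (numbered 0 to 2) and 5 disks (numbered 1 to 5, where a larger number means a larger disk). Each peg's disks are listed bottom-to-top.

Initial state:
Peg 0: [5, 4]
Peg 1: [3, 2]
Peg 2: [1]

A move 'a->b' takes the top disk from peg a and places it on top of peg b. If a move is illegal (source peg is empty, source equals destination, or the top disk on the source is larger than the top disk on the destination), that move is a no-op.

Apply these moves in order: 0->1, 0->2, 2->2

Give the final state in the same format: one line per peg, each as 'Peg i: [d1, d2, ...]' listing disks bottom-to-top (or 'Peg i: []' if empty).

Answer: Peg 0: [5, 4]
Peg 1: [3, 2]
Peg 2: [1]

Derivation:
After move 1 (0->1):
Peg 0: [5, 4]
Peg 1: [3, 2]
Peg 2: [1]

After move 2 (0->2):
Peg 0: [5, 4]
Peg 1: [3, 2]
Peg 2: [1]

After move 3 (2->2):
Peg 0: [5, 4]
Peg 1: [3, 2]
Peg 2: [1]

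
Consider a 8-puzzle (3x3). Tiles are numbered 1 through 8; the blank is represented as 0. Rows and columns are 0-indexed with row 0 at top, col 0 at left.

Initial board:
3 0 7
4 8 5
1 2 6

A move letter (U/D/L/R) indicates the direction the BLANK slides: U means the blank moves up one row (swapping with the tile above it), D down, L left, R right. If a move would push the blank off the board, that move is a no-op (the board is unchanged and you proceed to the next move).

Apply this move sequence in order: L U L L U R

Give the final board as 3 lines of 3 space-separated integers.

After move 1 (L):
0 3 7
4 8 5
1 2 6

After move 2 (U):
0 3 7
4 8 5
1 2 6

After move 3 (L):
0 3 7
4 8 5
1 2 6

After move 4 (L):
0 3 7
4 8 5
1 2 6

After move 5 (U):
0 3 7
4 8 5
1 2 6

After move 6 (R):
3 0 7
4 8 5
1 2 6

Answer: 3 0 7
4 8 5
1 2 6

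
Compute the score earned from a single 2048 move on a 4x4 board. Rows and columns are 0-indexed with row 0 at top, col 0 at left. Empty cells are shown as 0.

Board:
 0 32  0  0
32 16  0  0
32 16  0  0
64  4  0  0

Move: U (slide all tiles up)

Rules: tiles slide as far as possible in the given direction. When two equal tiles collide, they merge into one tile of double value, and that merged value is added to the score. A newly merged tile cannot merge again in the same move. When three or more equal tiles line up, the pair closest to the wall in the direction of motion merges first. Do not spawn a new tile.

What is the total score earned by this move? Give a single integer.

Answer: 96

Derivation:
Slide up:
col 0: [0, 32, 32, 64] -> [64, 64, 0, 0]  score +64 (running 64)
col 1: [32, 16, 16, 4] -> [32, 32, 4, 0]  score +32 (running 96)
col 2: [0, 0, 0, 0] -> [0, 0, 0, 0]  score +0 (running 96)
col 3: [0, 0, 0, 0] -> [0, 0, 0, 0]  score +0 (running 96)
Board after move:
64 32  0  0
64 32  0  0
 0  4  0  0
 0  0  0  0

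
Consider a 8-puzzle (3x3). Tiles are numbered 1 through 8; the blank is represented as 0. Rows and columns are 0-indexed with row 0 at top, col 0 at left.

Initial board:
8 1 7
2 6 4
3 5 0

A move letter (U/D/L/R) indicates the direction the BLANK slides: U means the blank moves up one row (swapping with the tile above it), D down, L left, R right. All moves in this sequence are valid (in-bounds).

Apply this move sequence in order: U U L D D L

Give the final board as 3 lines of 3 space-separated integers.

Answer: 8 6 1
2 5 7
0 3 4

Derivation:
After move 1 (U):
8 1 7
2 6 0
3 5 4

After move 2 (U):
8 1 0
2 6 7
3 5 4

After move 3 (L):
8 0 1
2 6 7
3 5 4

After move 4 (D):
8 6 1
2 0 7
3 5 4

After move 5 (D):
8 6 1
2 5 7
3 0 4

After move 6 (L):
8 6 1
2 5 7
0 3 4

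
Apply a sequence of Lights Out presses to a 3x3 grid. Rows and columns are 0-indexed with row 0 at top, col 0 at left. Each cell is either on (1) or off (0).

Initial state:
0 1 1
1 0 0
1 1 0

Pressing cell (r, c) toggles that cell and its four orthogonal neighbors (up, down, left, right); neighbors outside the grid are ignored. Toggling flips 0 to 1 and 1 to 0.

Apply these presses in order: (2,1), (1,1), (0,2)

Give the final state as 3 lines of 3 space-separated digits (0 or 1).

Answer: 0 1 0
0 0 0
0 1 1

Derivation:
After press 1 at (2,1):
0 1 1
1 1 0
0 0 1

After press 2 at (1,1):
0 0 1
0 0 1
0 1 1

After press 3 at (0,2):
0 1 0
0 0 0
0 1 1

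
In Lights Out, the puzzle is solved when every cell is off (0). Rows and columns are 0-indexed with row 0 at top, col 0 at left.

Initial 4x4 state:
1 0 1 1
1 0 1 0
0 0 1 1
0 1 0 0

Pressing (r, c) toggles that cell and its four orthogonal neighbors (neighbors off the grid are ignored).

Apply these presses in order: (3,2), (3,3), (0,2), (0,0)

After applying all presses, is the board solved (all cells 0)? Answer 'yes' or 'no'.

Answer: yes

Derivation:
After press 1 at (3,2):
1 0 1 1
1 0 1 0
0 0 0 1
0 0 1 1

After press 2 at (3,3):
1 0 1 1
1 0 1 0
0 0 0 0
0 0 0 0

After press 3 at (0,2):
1 1 0 0
1 0 0 0
0 0 0 0
0 0 0 0

After press 4 at (0,0):
0 0 0 0
0 0 0 0
0 0 0 0
0 0 0 0

Lights still on: 0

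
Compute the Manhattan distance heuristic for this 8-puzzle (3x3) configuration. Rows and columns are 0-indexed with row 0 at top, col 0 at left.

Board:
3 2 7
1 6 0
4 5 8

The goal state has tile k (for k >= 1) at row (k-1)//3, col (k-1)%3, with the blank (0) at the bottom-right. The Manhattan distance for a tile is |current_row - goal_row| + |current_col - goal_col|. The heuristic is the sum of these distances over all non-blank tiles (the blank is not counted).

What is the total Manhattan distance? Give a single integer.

Tile 3: (0,0)->(0,2) = 2
Tile 2: (0,1)->(0,1) = 0
Tile 7: (0,2)->(2,0) = 4
Tile 1: (1,0)->(0,0) = 1
Tile 6: (1,1)->(1,2) = 1
Tile 4: (2,0)->(1,0) = 1
Tile 5: (2,1)->(1,1) = 1
Tile 8: (2,2)->(2,1) = 1
Sum: 2 + 0 + 4 + 1 + 1 + 1 + 1 + 1 = 11

Answer: 11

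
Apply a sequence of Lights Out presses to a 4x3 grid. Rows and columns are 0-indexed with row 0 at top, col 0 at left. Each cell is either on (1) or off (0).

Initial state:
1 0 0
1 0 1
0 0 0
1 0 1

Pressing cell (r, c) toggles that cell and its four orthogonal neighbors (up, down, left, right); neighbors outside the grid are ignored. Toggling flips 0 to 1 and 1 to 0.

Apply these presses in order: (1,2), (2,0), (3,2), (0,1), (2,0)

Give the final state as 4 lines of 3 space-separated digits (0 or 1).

After press 1 at (1,2):
1 0 1
1 1 0
0 0 1
1 0 1

After press 2 at (2,0):
1 0 1
0 1 0
1 1 1
0 0 1

After press 3 at (3,2):
1 0 1
0 1 0
1 1 0
0 1 0

After press 4 at (0,1):
0 1 0
0 0 0
1 1 0
0 1 0

After press 5 at (2,0):
0 1 0
1 0 0
0 0 0
1 1 0

Answer: 0 1 0
1 0 0
0 0 0
1 1 0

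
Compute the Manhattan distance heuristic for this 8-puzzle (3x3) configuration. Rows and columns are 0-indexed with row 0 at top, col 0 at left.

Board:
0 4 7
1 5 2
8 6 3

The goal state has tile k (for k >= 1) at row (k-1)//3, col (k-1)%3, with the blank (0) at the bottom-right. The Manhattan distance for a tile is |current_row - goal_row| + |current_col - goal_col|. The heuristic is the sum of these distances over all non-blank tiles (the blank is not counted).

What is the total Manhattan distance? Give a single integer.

Tile 4: at (0,1), goal (1,0), distance |0-1|+|1-0| = 2
Tile 7: at (0,2), goal (2,0), distance |0-2|+|2-0| = 4
Tile 1: at (1,0), goal (0,0), distance |1-0|+|0-0| = 1
Tile 5: at (1,1), goal (1,1), distance |1-1|+|1-1| = 0
Tile 2: at (1,2), goal (0,1), distance |1-0|+|2-1| = 2
Tile 8: at (2,0), goal (2,1), distance |2-2|+|0-1| = 1
Tile 6: at (2,1), goal (1,2), distance |2-1|+|1-2| = 2
Tile 3: at (2,2), goal (0,2), distance |2-0|+|2-2| = 2
Sum: 2 + 4 + 1 + 0 + 2 + 1 + 2 + 2 = 14

Answer: 14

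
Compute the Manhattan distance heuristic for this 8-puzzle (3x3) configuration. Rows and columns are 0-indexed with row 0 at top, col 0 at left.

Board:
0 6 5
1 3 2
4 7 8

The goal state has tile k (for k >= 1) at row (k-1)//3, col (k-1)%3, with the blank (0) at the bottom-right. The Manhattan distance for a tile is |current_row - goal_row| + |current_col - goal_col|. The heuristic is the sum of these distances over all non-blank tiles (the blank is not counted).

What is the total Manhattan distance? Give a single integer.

Tile 6: at (0,1), goal (1,2), distance |0-1|+|1-2| = 2
Tile 5: at (0,2), goal (1,1), distance |0-1|+|2-1| = 2
Tile 1: at (1,0), goal (0,0), distance |1-0|+|0-0| = 1
Tile 3: at (1,1), goal (0,2), distance |1-0|+|1-2| = 2
Tile 2: at (1,2), goal (0,1), distance |1-0|+|2-1| = 2
Tile 4: at (2,0), goal (1,0), distance |2-1|+|0-0| = 1
Tile 7: at (2,1), goal (2,0), distance |2-2|+|1-0| = 1
Tile 8: at (2,2), goal (2,1), distance |2-2|+|2-1| = 1
Sum: 2 + 2 + 1 + 2 + 2 + 1 + 1 + 1 = 12

Answer: 12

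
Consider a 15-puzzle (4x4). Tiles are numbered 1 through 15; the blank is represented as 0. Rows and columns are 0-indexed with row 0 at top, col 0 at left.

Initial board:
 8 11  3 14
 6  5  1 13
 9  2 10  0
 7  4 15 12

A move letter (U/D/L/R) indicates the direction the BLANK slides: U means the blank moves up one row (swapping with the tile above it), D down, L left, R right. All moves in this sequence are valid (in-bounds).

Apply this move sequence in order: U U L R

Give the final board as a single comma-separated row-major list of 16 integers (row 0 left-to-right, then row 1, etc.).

Answer: 8, 11, 3, 0, 6, 5, 1, 14, 9, 2, 10, 13, 7, 4, 15, 12

Derivation:
After move 1 (U):
 8 11  3 14
 6  5  1  0
 9  2 10 13
 7  4 15 12

After move 2 (U):
 8 11  3  0
 6  5  1 14
 9  2 10 13
 7  4 15 12

After move 3 (L):
 8 11  0  3
 6  5  1 14
 9  2 10 13
 7  4 15 12

After move 4 (R):
 8 11  3  0
 6  5  1 14
 9  2 10 13
 7  4 15 12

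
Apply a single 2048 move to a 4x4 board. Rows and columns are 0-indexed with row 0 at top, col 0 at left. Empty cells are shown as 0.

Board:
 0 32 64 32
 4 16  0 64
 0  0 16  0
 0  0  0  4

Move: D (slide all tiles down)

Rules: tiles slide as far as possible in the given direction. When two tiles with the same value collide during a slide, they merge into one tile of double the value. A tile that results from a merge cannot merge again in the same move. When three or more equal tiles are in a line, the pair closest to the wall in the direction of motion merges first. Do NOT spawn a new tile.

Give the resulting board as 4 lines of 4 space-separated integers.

Slide down:
col 0: [0, 4, 0, 0] -> [0, 0, 0, 4]
col 1: [32, 16, 0, 0] -> [0, 0, 32, 16]
col 2: [64, 0, 16, 0] -> [0, 0, 64, 16]
col 3: [32, 64, 0, 4] -> [0, 32, 64, 4]

Answer:  0  0  0  0
 0  0  0 32
 0 32 64 64
 4 16 16  4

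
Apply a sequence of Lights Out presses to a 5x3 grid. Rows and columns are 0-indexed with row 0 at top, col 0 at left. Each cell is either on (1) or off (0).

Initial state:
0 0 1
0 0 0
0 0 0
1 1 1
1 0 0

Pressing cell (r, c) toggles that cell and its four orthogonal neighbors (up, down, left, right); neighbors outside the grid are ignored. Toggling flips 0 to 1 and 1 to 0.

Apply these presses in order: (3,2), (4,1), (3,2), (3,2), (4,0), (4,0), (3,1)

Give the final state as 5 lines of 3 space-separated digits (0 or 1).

After press 1 at (3,2):
0 0 1
0 0 0
0 0 1
1 0 0
1 0 1

After press 2 at (4,1):
0 0 1
0 0 0
0 0 1
1 1 0
0 1 0

After press 3 at (3,2):
0 0 1
0 0 0
0 0 0
1 0 1
0 1 1

After press 4 at (3,2):
0 0 1
0 0 0
0 0 1
1 1 0
0 1 0

After press 5 at (4,0):
0 0 1
0 0 0
0 0 1
0 1 0
1 0 0

After press 6 at (4,0):
0 0 1
0 0 0
0 0 1
1 1 0
0 1 0

After press 7 at (3,1):
0 0 1
0 0 0
0 1 1
0 0 1
0 0 0

Answer: 0 0 1
0 0 0
0 1 1
0 0 1
0 0 0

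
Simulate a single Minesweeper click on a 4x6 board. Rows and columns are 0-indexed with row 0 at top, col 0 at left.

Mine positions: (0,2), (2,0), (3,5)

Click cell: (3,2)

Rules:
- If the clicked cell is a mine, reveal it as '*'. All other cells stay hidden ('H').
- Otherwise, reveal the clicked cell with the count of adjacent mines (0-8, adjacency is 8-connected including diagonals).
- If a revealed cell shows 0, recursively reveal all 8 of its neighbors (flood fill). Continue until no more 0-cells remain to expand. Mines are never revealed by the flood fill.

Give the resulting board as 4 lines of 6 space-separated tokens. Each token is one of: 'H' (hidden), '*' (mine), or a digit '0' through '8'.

H H H 1 0 0
H 2 1 1 0 0
H 1 0 0 1 1
H 1 0 0 1 H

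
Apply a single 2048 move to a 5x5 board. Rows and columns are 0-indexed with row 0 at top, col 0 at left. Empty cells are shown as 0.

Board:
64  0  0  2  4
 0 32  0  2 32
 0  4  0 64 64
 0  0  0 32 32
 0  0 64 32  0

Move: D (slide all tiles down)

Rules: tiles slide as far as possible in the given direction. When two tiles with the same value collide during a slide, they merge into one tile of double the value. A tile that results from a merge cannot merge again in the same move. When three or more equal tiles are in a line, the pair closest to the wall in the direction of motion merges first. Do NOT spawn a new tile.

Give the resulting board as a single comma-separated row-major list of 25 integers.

Slide down:
col 0: [64, 0, 0, 0, 0] -> [0, 0, 0, 0, 64]
col 1: [0, 32, 4, 0, 0] -> [0, 0, 0, 32, 4]
col 2: [0, 0, 0, 0, 64] -> [0, 0, 0, 0, 64]
col 3: [2, 2, 64, 32, 32] -> [0, 0, 4, 64, 64]
col 4: [4, 32, 64, 32, 0] -> [0, 4, 32, 64, 32]

Answer: 0, 0, 0, 0, 0, 0, 0, 0, 0, 4, 0, 0, 0, 4, 32, 0, 32, 0, 64, 64, 64, 4, 64, 64, 32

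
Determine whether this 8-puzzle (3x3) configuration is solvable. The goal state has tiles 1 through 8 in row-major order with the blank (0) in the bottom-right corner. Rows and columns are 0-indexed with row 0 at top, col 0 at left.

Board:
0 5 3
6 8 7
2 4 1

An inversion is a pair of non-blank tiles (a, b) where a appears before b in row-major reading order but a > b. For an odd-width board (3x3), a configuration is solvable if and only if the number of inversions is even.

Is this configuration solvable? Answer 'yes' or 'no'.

Inversions (pairs i<j in row-major order where tile[i] > tile[j] > 0): 18
18 is even, so the puzzle is solvable.

Answer: yes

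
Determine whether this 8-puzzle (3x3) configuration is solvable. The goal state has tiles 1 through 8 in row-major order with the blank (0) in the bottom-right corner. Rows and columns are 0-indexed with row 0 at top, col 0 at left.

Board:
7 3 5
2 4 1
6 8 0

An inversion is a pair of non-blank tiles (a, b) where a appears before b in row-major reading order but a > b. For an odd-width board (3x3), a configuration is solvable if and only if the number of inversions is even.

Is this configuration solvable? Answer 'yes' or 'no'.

Inversions (pairs i<j in row-major order where tile[i] > tile[j] > 0): 13
13 is odd, so the puzzle is not solvable.

Answer: no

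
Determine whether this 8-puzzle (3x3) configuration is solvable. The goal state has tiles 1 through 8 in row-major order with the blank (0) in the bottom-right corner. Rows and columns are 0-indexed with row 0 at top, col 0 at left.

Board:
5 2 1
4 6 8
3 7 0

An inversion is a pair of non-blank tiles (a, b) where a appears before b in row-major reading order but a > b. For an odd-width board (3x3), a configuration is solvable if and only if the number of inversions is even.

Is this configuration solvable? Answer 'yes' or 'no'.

Inversions (pairs i<j in row-major order where tile[i] > tile[j] > 0): 9
9 is odd, so the puzzle is not solvable.

Answer: no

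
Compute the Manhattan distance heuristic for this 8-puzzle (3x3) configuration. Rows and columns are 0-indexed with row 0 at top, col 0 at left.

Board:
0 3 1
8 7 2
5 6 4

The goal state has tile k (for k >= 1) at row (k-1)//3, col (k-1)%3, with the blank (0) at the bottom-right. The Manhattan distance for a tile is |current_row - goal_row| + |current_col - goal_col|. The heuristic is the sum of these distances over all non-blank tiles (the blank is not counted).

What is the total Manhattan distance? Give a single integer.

Tile 3: at (0,1), goal (0,2), distance |0-0|+|1-2| = 1
Tile 1: at (0,2), goal (0,0), distance |0-0|+|2-0| = 2
Tile 8: at (1,0), goal (2,1), distance |1-2|+|0-1| = 2
Tile 7: at (1,1), goal (2,0), distance |1-2|+|1-0| = 2
Tile 2: at (1,2), goal (0,1), distance |1-0|+|2-1| = 2
Tile 5: at (2,0), goal (1,1), distance |2-1|+|0-1| = 2
Tile 6: at (2,1), goal (1,2), distance |2-1|+|1-2| = 2
Tile 4: at (2,2), goal (1,0), distance |2-1|+|2-0| = 3
Sum: 1 + 2 + 2 + 2 + 2 + 2 + 2 + 3 = 16

Answer: 16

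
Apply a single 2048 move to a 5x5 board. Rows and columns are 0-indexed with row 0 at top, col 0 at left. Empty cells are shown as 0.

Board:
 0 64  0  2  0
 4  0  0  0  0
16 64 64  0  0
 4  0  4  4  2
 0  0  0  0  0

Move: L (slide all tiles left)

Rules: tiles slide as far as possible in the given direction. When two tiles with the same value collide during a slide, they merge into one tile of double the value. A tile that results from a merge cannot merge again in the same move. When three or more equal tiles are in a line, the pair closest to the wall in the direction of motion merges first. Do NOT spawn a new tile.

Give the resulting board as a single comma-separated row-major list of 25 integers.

Slide left:
row 0: [0, 64, 0, 2, 0] -> [64, 2, 0, 0, 0]
row 1: [4, 0, 0, 0, 0] -> [4, 0, 0, 0, 0]
row 2: [16, 64, 64, 0, 0] -> [16, 128, 0, 0, 0]
row 3: [4, 0, 4, 4, 2] -> [8, 4, 2, 0, 0]
row 4: [0, 0, 0, 0, 0] -> [0, 0, 0, 0, 0]

Answer: 64, 2, 0, 0, 0, 4, 0, 0, 0, 0, 16, 128, 0, 0, 0, 8, 4, 2, 0, 0, 0, 0, 0, 0, 0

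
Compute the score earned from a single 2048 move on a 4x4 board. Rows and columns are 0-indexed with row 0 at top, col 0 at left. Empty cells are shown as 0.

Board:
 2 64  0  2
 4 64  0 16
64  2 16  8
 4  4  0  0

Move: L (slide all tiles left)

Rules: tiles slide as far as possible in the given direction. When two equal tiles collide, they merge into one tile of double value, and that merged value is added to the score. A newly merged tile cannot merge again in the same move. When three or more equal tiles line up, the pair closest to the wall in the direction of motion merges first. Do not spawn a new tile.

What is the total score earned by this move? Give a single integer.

Answer: 8

Derivation:
Slide left:
row 0: [2, 64, 0, 2] -> [2, 64, 2, 0]  score +0 (running 0)
row 1: [4, 64, 0, 16] -> [4, 64, 16, 0]  score +0 (running 0)
row 2: [64, 2, 16, 8] -> [64, 2, 16, 8]  score +0 (running 0)
row 3: [4, 4, 0, 0] -> [8, 0, 0, 0]  score +8 (running 8)
Board after move:
 2 64  2  0
 4 64 16  0
64  2 16  8
 8  0  0  0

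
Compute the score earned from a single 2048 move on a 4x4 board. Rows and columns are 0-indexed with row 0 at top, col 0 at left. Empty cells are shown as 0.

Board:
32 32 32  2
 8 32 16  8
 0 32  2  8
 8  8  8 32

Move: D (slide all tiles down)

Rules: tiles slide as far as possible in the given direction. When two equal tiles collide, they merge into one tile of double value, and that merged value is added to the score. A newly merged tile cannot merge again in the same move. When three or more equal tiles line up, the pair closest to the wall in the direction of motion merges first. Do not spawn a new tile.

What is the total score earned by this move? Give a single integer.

Answer: 96

Derivation:
Slide down:
col 0: [32, 8, 0, 8] -> [0, 0, 32, 16]  score +16 (running 16)
col 1: [32, 32, 32, 8] -> [0, 32, 64, 8]  score +64 (running 80)
col 2: [32, 16, 2, 8] -> [32, 16, 2, 8]  score +0 (running 80)
col 3: [2, 8, 8, 32] -> [0, 2, 16, 32]  score +16 (running 96)
Board after move:
 0  0 32  0
 0 32 16  2
32 64  2 16
16  8  8 32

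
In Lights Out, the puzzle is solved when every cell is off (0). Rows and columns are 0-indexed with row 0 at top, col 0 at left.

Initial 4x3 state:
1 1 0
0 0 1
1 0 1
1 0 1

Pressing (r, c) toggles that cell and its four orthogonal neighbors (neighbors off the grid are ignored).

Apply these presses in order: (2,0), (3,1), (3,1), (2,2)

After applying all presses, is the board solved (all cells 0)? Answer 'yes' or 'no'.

Answer: no

Derivation:
After press 1 at (2,0):
1 1 0
1 0 1
0 1 1
0 0 1

After press 2 at (3,1):
1 1 0
1 0 1
0 0 1
1 1 0

After press 3 at (3,1):
1 1 0
1 0 1
0 1 1
0 0 1

After press 4 at (2,2):
1 1 0
1 0 0
0 0 0
0 0 0

Lights still on: 3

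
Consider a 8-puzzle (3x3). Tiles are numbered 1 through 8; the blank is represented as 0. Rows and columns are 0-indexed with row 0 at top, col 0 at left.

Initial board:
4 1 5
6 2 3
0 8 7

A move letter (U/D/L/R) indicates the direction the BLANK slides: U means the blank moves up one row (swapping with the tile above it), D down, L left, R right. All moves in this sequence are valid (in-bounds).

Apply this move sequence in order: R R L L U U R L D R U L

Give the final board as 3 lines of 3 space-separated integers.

Answer: 0 4 5
2 1 3
6 8 7

Derivation:
After move 1 (R):
4 1 5
6 2 3
8 0 7

After move 2 (R):
4 1 5
6 2 3
8 7 0

After move 3 (L):
4 1 5
6 2 3
8 0 7

After move 4 (L):
4 1 5
6 2 3
0 8 7

After move 5 (U):
4 1 5
0 2 3
6 8 7

After move 6 (U):
0 1 5
4 2 3
6 8 7

After move 7 (R):
1 0 5
4 2 3
6 8 7

After move 8 (L):
0 1 5
4 2 3
6 8 7

After move 9 (D):
4 1 5
0 2 3
6 8 7

After move 10 (R):
4 1 5
2 0 3
6 8 7

After move 11 (U):
4 0 5
2 1 3
6 8 7

After move 12 (L):
0 4 5
2 1 3
6 8 7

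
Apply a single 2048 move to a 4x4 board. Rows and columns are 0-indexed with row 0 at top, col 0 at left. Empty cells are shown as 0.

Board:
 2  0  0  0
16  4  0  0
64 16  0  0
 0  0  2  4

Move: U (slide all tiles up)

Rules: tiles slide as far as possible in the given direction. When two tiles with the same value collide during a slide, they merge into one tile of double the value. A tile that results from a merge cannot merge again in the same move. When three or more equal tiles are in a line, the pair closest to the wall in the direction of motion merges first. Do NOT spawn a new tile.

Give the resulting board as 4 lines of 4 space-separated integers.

Slide up:
col 0: [2, 16, 64, 0] -> [2, 16, 64, 0]
col 1: [0, 4, 16, 0] -> [4, 16, 0, 0]
col 2: [0, 0, 0, 2] -> [2, 0, 0, 0]
col 3: [0, 0, 0, 4] -> [4, 0, 0, 0]

Answer:  2  4  2  4
16 16  0  0
64  0  0  0
 0  0  0  0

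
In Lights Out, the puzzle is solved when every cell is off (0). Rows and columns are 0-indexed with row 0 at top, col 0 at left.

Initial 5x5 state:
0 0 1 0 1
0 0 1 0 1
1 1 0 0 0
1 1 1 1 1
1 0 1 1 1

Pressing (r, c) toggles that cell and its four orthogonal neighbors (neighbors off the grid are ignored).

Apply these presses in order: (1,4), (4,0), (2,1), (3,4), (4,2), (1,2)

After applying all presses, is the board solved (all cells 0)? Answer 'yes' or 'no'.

Answer: yes

Derivation:
After press 1 at (1,4):
0 0 1 0 0
0 0 1 1 0
1 1 0 0 1
1 1 1 1 1
1 0 1 1 1

After press 2 at (4,0):
0 0 1 0 0
0 0 1 1 0
1 1 0 0 1
0 1 1 1 1
0 1 1 1 1

After press 3 at (2,1):
0 0 1 0 0
0 1 1 1 0
0 0 1 0 1
0 0 1 1 1
0 1 1 1 1

After press 4 at (3,4):
0 0 1 0 0
0 1 1 1 0
0 0 1 0 0
0 0 1 0 0
0 1 1 1 0

After press 5 at (4,2):
0 0 1 0 0
0 1 1 1 0
0 0 1 0 0
0 0 0 0 0
0 0 0 0 0

After press 6 at (1,2):
0 0 0 0 0
0 0 0 0 0
0 0 0 0 0
0 0 0 0 0
0 0 0 0 0

Lights still on: 0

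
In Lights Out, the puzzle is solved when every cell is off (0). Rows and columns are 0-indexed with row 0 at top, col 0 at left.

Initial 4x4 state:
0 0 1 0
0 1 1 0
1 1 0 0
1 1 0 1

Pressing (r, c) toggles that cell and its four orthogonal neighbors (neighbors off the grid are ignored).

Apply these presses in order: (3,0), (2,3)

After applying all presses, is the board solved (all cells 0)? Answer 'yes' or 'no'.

After press 1 at (3,0):
0 0 1 0
0 1 1 0
0 1 0 0
0 0 0 1

After press 2 at (2,3):
0 0 1 0
0 1 1 1
0 1 1 1
0 0 0 0

Lights still on: 7

Answer: no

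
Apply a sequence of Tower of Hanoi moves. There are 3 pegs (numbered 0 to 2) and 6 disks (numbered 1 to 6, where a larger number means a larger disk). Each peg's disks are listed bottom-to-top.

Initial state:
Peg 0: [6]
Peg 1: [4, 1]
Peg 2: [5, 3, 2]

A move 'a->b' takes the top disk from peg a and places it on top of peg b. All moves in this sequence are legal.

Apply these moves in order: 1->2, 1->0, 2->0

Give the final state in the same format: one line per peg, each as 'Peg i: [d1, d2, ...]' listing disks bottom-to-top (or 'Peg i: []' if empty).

Answer: Peg 0: [6, 4, 1]
Peg 1: []
Peg 2: [5, 3, 2]

Derivation:
After move 1 (1->2):
Peg 0: [6]
Peg 1: [4]
Peg 2: [5, 3, 2, 1]

After move 2 (1->0):
Peg 0: [6, 4]
Peg 1: []
Peg 2: [5, 3, 2, 1]

After move 3 (2->0):
Peg 0: [6, 4, 1]
Peg 1: []
Peg 2: [5, 3, 2]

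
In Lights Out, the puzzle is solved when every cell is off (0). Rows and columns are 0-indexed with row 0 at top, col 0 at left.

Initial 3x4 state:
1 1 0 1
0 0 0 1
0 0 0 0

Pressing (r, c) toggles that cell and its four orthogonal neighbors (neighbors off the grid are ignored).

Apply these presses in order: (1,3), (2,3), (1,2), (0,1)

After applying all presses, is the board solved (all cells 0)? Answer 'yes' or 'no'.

Answer: yes

Derivation:
After press 1 at (1,3):
1 1 0 0
0 0 1 0
0 0 0 1

After press 2 at (2,3):
1 1 0 0
0 0 1 1
0 0 1 0

After press 3 at (1,2):
1 1 1 0
0 1 0 0
0 0 0 0

After press 4 at (0,1):
0 0 0 0
0 0 0 0
0 0 0 0

Lights still on: 0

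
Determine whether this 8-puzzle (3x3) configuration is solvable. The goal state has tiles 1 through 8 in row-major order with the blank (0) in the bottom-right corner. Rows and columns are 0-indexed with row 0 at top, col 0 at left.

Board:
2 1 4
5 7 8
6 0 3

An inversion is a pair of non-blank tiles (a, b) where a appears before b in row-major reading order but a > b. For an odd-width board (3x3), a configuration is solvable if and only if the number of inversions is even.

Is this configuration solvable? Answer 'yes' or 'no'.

Inversions (pairs i<j in row-major order where tile[i] > tile[j] > 0): 8
8 is even, so the puzzle is solvable.

Answer: yes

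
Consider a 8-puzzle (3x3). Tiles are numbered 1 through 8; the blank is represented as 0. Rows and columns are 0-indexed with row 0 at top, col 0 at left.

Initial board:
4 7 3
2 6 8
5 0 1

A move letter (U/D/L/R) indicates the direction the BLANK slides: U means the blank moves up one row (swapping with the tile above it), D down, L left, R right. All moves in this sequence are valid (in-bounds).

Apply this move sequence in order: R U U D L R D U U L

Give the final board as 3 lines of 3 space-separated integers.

Answer: 4 0 7
2 6 3
5 1 8

Derivation:
After move 1 (R):
4 7 3
2 6 8
5 1 0

After move 2 (U):
4 7 3
2 6 0
5 1 8

After move 3 (U):
4 7 0
2 6 3
5 1 8

After move 4 (D):
4 7 3
2 6 0
5 1 8

After move 5 (L):
4 7 3
2 0 6
5 1 8

After move 6 (R):
4 7 3
2 6 0
5 1 8

After move 7 (D):
4 7 3
2 6 8
5 1 0

After move 8 (U):
4 7 3
2 6 0
5 1 8

After move 9 (U):
4 7 0
2 6 3
5 1 8

After move 10 (L):
4 0 7
2 6 3
5 1 8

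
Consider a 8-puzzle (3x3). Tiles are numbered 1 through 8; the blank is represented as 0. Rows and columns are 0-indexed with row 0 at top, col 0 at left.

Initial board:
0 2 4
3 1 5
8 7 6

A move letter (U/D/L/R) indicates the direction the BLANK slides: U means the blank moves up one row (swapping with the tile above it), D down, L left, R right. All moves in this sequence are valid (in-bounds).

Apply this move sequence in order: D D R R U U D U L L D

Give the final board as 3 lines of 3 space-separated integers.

After move 1 (D):
3 2 4
0 1 5
8 7 6

After move 2 (D):
3 2 4
8 1 5
0 7 6

After move 3 (R):
3 2 4
8 1 5
7 0 6

After move 4 (R):
3 2 4
8 1 5
7 6 0

After move 5 (U):
3 2 4
8 1 0
7 6 5

After move 6 (U):
3 2 0
8 1 4
7 6 5

After move 7 (D):
3 2 4
8 1 0
7 6 5

After move 8 (U):
3 2 0
8 1 4
7 6 5

After move 9 (L):
3 0 2
8 1 4
7 6 5

After move 10 (L):
0 3 2
8 1 4
7 6 5

After move 11 (D):
8 3 2
0 1 4
7 6 5

Answer: 8 3 2
0 1 4
7 6 5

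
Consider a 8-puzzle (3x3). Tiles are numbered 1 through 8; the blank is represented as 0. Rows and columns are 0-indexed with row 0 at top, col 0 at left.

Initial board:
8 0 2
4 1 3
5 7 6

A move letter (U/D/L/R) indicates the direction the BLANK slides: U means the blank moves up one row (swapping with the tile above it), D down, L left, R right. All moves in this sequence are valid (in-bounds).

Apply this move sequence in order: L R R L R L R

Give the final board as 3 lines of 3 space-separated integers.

After move 1 (L):
0 8 2
4 1 3
5 7 6

After move 2 (R):
8 0 2
4 1 3
5 7 6

After move 3 (R):
8 2 0
4 1 3
5 7 6

After move 4 (L):
8 0 2
4 1 3
5 7 6

After move 5 (R):
8 2 0
4 1 3
5 7 6

After move 6 (L):
8 0 2
4 1 3
5 7 6

After move 7 (R):
8 2 0
4 1 3
5 7 6

Answer: 8 2 0
4 1 3
5 7 6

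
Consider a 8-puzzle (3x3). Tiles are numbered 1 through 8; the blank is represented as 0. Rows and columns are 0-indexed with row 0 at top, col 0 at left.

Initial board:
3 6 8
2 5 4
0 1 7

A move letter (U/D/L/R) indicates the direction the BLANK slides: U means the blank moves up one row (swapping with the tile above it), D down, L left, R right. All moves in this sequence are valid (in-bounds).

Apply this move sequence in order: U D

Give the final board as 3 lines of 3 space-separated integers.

Answer: 3 6 8
2 5 4
0 1 7

Derivation:
After move 1 (U):
3 6 8
0 5 4
2 1 7

After move 2 (D):
3 6 8
2 5 4
0 1 7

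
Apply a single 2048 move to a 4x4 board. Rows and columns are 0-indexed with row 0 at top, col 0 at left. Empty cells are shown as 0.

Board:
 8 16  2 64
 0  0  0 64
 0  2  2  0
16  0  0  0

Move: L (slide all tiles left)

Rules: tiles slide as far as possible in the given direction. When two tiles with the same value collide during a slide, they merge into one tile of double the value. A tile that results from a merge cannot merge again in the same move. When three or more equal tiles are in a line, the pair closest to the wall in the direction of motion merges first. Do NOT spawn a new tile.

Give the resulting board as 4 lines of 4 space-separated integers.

Slide left:
row 0: [8, 16, 2, 64] -> [8, 16, 2, 64]
row 1: [0, 0, 0, 64] -> [64, 0, 0, 0]
row 2: [0, 2, 2, 0] -> [4, 0, 0, 0]
row 3: [16, 0, 0, 0] -> [16, 0, 0, 0]

Answer:  8 16  2 64
64  0  0  0
 4  0  0  0
16  0  0  0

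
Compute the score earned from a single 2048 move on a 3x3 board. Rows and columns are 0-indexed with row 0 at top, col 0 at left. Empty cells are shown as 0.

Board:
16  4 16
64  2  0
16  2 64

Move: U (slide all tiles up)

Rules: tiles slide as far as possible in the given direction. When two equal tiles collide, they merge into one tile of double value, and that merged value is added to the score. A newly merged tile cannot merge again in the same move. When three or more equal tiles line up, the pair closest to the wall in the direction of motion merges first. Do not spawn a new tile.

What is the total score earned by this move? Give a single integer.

Slide up:
col 0: [16, 64, 16] -> [16, 64, 16]  score +0 (running 0)
col 1: [4, 2, 2] -> [4, 4, 0]  score +4 (running 4)
col 2: [16, 0, 64] -> [16, 64, 0]  score +0 (running 4)
Board after move:
16  4 16
64  4 64
16  0  0

Answer: 4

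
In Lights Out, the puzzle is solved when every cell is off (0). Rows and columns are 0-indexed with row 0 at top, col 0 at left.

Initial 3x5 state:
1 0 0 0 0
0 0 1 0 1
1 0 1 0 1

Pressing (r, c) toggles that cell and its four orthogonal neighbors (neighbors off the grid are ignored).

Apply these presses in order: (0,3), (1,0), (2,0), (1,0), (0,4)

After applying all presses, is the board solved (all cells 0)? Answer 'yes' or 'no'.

After press 1 at (0,3):
1 0 1 1 1
0 0 1 1 1
1 0 1 0 1

After press 2 at (1,0):
0 0 1 1 1
1 1 1 1 1
0 0 1 0 1

After press 3 at (2,0):
0 0 1 1 1
0 1 1 1 1
1 1 1 0 1

After press 4 at (1,0):
1 0 1 1 1
1 0 1 1 1
0 1 1 0 1

After press 5 at (0,4):
1 0 1 0 0
1 0 1 1 0
0 1 1 0 1

Lights still on: 8

Answer: no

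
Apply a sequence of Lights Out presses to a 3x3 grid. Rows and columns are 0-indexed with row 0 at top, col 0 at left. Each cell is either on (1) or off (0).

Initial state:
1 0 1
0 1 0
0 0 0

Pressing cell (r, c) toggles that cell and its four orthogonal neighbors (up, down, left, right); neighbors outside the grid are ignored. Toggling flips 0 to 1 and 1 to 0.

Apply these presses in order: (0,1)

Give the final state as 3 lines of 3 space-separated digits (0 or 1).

After press 1 at (0,1):
0 1 0
0 0 0
0 0 0

Answer: 0 1 0
0 0 0
0 0 0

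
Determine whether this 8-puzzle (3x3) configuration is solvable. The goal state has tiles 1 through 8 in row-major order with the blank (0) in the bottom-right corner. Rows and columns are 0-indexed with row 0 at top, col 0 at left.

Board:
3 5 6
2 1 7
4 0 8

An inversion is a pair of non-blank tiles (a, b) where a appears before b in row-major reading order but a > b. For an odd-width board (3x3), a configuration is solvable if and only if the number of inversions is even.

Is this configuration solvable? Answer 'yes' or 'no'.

Inversions (pairs i<j in row-major order where tile[i] > tile[j] > 0): 10
10 is even, so the puzzle is solvable.

Answer: yes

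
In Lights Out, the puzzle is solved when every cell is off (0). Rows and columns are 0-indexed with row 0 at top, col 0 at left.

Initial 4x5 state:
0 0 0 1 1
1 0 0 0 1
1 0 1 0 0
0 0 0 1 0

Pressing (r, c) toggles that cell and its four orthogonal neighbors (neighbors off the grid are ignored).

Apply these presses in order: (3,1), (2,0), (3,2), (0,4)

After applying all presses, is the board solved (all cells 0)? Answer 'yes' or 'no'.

Answer: yes

Derivation:
After press 1 at (3,1):
0 0 0 1 1
1 0 0 0 1
1 1 1 0 0
1 1 1 1 0

After press 2 at (2,0):
0 0 0 1 1
0 0 0 0 1
0 0 1 0 0
0 1 1 1 0

After press 3 at (3,2):
0 0 0 1 1
0 0 0 0 1
0 0 0 0 0
0 0 0 0 0

After press 4 at (0,4):
0 0 0 0 0
0 0 0 0 0
0 0 0 0 0
0 0 0 0 0

Lights still on: 0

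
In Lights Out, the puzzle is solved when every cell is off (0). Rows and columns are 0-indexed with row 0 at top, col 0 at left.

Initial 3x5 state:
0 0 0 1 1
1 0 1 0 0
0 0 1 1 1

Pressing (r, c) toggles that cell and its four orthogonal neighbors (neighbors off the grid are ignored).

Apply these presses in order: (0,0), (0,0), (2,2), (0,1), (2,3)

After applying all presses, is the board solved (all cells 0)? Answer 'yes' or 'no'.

Answer: no

Derivation:
After press 1 at (0,0):
1 1 0 1 1
0 0 1 0 0
0 0 1 1 1

After press 2 at (0,0):
0 0 0 1 1
1 0 1 0 0
0 0 1 1 1

After press 3 at (2,2):
0 0 0 1 1
1 0 0 0 0
0 1 0 0 1

After press 4 at (0,1):
1 1 1 1 1
1 1 0 0 0
0 1 0 0 1

After press 5 at (2,3):
1 1 1 1 1
1 1 0 1 0
0 1 1 1 0

Lights still on: 11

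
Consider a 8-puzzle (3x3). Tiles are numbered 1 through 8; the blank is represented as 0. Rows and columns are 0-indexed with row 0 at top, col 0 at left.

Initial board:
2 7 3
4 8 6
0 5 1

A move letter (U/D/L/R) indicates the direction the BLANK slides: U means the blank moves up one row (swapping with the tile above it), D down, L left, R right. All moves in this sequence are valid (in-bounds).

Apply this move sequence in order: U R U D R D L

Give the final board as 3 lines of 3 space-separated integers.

Answer: 2 7 3
8 6 1
4 0 5

Derivation:
After move 1 (U):
2 7 3
0 8 6
4 5 1

After move 2 (R):
2 7 3
8 0 6
4 5 1

After move 3 (U):
2 0 3
8 7 6
4 5 1

After move 4 (D):
2 7 3
8 0 6
4 5 1

After move 5 (R):
2 7 3
8 6 0
4 5 1

After move 6 (D):
2 7 3
8 6 1
4 5 0

After move 7 (L):
2 7 3
8 6 1
4 0 5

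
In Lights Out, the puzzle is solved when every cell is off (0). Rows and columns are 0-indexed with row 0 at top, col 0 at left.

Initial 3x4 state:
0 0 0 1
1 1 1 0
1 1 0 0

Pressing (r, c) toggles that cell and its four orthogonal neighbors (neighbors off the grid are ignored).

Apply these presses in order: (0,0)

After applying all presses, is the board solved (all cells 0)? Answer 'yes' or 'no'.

After press 1 at (0,0):
1 1 0 1
0 1 1 0
1 1 0 0

Lights still on: 7

Answer: no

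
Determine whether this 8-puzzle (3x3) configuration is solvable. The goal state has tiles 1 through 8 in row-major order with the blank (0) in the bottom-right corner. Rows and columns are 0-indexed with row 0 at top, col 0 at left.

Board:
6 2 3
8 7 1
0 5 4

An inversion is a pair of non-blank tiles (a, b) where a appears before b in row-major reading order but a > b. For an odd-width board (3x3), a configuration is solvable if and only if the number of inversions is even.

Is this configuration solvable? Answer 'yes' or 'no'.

Inversions (pairs i<j in row-major order where tile[i] > tile[j] > 0): 15
15 is odd, so the puzzle is not solvable.

Answer: no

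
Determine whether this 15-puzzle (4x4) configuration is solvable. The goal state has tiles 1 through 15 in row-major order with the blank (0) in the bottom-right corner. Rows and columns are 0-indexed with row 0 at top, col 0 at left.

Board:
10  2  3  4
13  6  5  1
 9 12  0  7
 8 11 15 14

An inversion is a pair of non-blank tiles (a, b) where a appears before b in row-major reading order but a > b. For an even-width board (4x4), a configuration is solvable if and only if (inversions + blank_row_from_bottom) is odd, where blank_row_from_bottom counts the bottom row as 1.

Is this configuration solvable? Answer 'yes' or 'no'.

Inversions: 29
Blank is in row 2 (0-indexed from top), which is row 2 counting from the bottom (bottom = 1).
29 + 2 = 31, which is odd, so the puzzle is solvable.

Answer: yes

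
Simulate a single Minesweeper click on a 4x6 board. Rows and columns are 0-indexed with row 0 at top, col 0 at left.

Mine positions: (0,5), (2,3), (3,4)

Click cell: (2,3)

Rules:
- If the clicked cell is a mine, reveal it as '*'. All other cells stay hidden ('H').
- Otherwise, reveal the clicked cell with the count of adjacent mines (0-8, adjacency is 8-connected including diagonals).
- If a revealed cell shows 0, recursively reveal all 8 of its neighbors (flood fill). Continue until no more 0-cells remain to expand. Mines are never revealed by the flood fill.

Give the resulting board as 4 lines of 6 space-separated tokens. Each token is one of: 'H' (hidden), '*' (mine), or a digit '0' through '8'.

H H H H H H
H H H H H H
H H H * H H
H H H H H H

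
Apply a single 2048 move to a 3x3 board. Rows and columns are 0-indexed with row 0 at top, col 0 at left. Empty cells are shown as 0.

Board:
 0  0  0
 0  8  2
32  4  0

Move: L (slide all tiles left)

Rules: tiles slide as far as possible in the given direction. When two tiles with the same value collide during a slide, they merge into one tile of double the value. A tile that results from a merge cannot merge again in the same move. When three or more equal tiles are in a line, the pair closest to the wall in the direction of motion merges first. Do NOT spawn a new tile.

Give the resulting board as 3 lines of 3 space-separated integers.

Answer:  0  0  0
 8  2  0
32  4  0

Derivation:
Slide left:
row 0: [0, 0, 0] -> [0, 0, 0]
row 1: [0, 8, 2] -> [8, 2, 0]
row 2: [32, 4, 0] -> [32, 4, 0]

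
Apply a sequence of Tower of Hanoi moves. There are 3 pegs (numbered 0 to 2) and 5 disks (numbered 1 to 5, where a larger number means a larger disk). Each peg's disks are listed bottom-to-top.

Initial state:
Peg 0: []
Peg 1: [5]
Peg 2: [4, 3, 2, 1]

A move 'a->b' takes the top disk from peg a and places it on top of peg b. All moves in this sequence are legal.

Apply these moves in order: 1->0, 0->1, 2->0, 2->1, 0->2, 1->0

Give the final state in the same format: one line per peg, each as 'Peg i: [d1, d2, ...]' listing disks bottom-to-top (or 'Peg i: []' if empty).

After move 1 (1->0):
Peg 0: [5]
Peg 1: []
Peg 2: [4, 3, 2, 1]

After move 2 (0->1):
Peg 0: []
Peg 1: [5]
Peg 2: [4, 3, 2, 1]

After move 3 (2->0):
Peg 0: [1]
Peg 1: [5]
Peg 2: [4, 3, 2]

After move 4 (2->1):
Peg 0: [1]
Peg 1: [5, 2]
Peg 2: [4, 3]

After move 5 (0->2):
Peg 0: []
Peg 1: [5, 2]
Peg 2: [4, 3, 1]

After move 6 (1->0):
Peg 0: [2]
Peg 1: [5]
Peg 2: [4, 3, 1]

Answer: Peg 0: [2]
Peg 1: [5]
Peg 2: [4, 3, 1]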